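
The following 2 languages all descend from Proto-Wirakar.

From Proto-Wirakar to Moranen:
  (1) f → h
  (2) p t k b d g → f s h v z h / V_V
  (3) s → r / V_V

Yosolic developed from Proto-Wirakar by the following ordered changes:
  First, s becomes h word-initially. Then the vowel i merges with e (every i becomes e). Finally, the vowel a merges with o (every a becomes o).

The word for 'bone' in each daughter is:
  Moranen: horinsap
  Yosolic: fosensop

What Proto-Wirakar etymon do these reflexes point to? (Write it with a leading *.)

*fosinsap

Position 7: Moranen has a, Yosolic has o. Moranen preserves a here (none of its changes turn any other segment into a), so the proto-segment is *a.
Position 1: Moranen has h, Yosolic has f. Yosolic preserves f here (none of its changes turn any other segment into f), so the proto-segment is *f.
Continuing position by position gives *fosinsap; check it forward:
Moranen: *fosinsap
  fosinsap → hosinsap   [unconditioned shift]
  hosinsap (rule 2 does not apply)
  hosinsap → horinsap   [rhotacism]
  giving Moranen horinsap.
Yosolic: *fosinsap
  fosinsap (rule 1 does not apply)
  fosinsap → fosensap   [vowel merger]
  fosensap → fosensop   [vowel merger]
  giving Yosolic fosensop.
No other proto-form is consistent with every reflex, so the reconstruction is *fosinsap.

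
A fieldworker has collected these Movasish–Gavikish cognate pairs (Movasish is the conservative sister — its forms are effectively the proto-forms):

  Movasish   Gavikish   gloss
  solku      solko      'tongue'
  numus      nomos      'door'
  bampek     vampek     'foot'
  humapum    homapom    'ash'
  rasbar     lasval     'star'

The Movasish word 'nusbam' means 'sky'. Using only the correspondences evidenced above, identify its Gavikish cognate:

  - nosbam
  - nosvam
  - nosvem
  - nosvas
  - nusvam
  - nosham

nosvam

numus ~ nomos — Movasish u corresponds to Gavikish o after a consonant, before a consonant other than r, m, n, p, b, f, v.
rasbar ~ lasval — Movasish b corresponds to Gavikish v after a consonant, before a back vowel.
Applying these to Movasish 'nusbam':
  nusbam → nosbam   (u→o after a consonant, before a consonant other than r, m, n, p, b, f, v)
  nosbam → nosvam   (b→v after a consonant, before a back vowel)
So the Gavikish cognate is 'nosvam'.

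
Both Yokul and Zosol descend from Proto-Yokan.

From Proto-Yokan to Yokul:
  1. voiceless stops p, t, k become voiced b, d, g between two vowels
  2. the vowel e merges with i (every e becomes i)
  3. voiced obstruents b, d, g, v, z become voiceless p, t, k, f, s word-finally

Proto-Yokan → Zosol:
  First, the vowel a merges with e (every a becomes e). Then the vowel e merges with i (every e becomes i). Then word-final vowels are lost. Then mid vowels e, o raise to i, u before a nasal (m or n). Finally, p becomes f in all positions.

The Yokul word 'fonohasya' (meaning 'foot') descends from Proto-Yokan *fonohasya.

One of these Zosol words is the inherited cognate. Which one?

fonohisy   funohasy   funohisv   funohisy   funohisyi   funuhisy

Zosol: start from *fonohasya.
  rule 1 (vowel merger): fonohasya → fonohesye
  rule 2 (vowel merger): fonohesye → fonohisyi
  rule 3 (apocope): fonohisyi → fonohisy
  rule 4 (pre-nasal raising): fonohisy → funohisy
  rule 5: no change — funohisy
  ⇒ Zosol funohisy
Among the options, 'funohisy' alone shows every Zosol change applied in order.

funohisy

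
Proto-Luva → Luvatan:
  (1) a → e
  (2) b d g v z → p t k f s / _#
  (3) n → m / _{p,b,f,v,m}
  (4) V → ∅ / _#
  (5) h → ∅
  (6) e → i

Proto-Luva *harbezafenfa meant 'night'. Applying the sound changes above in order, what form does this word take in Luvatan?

Luvatan: *harbezafenfa > herbezefenfe > herbezefemfe > herbezefemf > erbezefemf > irbizifimf  (by vowel merger, nasal place assimilation, apocope, h-loss, vowel merger)

irbizifimf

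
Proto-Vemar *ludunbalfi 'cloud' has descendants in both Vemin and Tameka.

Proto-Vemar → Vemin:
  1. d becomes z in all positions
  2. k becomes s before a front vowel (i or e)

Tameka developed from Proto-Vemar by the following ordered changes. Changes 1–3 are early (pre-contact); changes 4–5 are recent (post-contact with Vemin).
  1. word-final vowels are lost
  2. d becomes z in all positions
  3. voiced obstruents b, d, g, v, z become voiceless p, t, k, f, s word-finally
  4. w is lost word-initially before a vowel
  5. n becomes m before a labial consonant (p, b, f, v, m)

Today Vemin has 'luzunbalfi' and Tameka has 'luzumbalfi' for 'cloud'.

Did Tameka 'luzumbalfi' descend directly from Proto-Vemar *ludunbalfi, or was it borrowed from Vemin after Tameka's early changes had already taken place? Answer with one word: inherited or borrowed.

borrowed

If inherited, *ludunbalfi would pass through all of Tameka's changes:
Tameka: *ludunbalfi
  ludunbalfi → ludunbalf   [apocope]
  ludunbalf → luzunbalf   [unconditioned shift]
  luzunbalf (rule 3 does not apply)
  luzunbalf (rule 4 does not apply)
  luzunbalf → luzumbalf   [nasal place assimilation]
  giving Tameka luzumbalf.
If borrowed from Vemin 'luzunbalfi' after the early changes, it would undergo only the recent ones:
  rule 4 (glide loss): no change (luzunbalfi)
  rule 5 (nasal place assimilation): luzunbalfi → luzumbalfi
  ⇒ as a loan: luzumbalfi
Tameka 'luzumbalfi' matches the loan outcome 'luzumbalfi', not the inherited 'luzumbalf' — it skipped the early Tameka changes, so it was borrowed from Vemin.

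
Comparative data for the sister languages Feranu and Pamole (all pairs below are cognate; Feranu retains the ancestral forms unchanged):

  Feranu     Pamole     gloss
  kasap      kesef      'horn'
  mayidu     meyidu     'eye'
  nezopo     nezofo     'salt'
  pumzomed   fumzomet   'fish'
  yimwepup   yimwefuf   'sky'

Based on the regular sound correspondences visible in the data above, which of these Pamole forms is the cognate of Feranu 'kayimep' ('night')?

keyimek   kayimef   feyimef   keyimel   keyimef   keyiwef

kasap ~ kesef, mayidu ~ meyidu — Feranu a corresponds to Pamole e after a consonant, before a consonant other than r, m, n, p, b, f, v.
kasap ~ kesef, yimwepup ~ yimwefuf — Feranu p corresponds to Pamole f word-finally.
Applying these to Feranu 'kayimep':
  kayimep → keyimep   (a→e after a consonant, before a consonant other than r, m, n, p, b, f, v)
  keyimep → keyimef   (p→f word-finally)
So the Pamole cognate is 'keyimef'.

keyimef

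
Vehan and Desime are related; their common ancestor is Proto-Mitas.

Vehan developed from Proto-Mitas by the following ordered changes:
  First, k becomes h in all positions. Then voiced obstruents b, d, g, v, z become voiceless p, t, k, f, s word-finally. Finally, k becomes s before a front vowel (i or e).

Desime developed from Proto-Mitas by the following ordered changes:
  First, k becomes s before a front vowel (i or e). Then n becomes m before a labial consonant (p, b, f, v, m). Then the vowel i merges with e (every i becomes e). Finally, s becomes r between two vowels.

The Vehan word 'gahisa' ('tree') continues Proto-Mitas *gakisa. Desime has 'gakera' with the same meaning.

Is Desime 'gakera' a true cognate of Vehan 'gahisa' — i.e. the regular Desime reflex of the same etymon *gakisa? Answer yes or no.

Derive the expected Desime reflex of *gakisa:
Desime: *gakisa
  gakisa → gasisa   [palatalisation]
  gasisa (rule 2 does not apply)
  gasisa → gasesa   [vowel merger]
  gasesa → garera   [rhotacism]
  giving Desime garera.
The regular Desime reflex would be 'garera', but the attested form is 'gakera'. The correspondence is irregular, so they are not cognates (the Desime form has a different source).

no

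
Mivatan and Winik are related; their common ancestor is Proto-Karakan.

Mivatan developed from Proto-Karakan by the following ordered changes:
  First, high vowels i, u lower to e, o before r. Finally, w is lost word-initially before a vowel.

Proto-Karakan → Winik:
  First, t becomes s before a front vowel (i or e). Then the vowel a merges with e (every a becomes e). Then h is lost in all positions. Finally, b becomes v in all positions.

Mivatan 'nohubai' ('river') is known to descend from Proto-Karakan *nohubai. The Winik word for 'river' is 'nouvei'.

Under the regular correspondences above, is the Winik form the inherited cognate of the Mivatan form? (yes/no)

Derive the expected Winik reflex of *nohubai:
Winik: start from *nohubai.
  rule 1: no change — nohubai
  rule 2 (vowel merger): nohubai → nohubei
  rule 3 (h-loss): nohubei → noubei
  rule 4 (unconditioned shift): noubei → nouvei
  ⇒ Winik nouvei
Winik 'nouvei' matches the regular reflex exactly, so the pair is cognate.

yes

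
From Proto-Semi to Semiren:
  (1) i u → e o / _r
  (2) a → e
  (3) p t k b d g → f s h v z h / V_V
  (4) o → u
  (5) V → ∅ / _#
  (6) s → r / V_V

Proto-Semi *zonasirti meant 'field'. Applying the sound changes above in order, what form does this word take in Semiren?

zunerert

Semiren: *zonasirti
  zonasirti → zonaserti   [pre-rhotic lowering]
  zonaserti → zoneserti   [vowel merger]
  zoneserti (rule 3 does not apply)
  zoneserti → zuneserti   [vowel merger]
  zuneserti → zunesert   [apocope]
  zunesert → zunerert   [rhotacism]
  giving Semiren zunerert.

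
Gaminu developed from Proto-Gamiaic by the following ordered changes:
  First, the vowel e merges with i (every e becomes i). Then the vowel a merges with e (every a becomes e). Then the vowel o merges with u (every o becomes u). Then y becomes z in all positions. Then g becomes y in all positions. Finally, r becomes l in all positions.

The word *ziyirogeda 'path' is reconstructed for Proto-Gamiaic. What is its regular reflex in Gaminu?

ziziluyide

Gaminu: *ziyirogeda
  ziyirogeda → ziyirogida   [vowel merger]
  ziyirogida → ziyirogide   [vowel merger]
  ziyirogide → ziyirugide   [vowel merger]
  ziyirugide → zizirugide   [unconditioned shift]
  zizirugide → ziziruyide   [unconditioned shift]
  ziziruyide → ziziluyide   [unconditioned shift]
  giving Gaminu ziziluyide.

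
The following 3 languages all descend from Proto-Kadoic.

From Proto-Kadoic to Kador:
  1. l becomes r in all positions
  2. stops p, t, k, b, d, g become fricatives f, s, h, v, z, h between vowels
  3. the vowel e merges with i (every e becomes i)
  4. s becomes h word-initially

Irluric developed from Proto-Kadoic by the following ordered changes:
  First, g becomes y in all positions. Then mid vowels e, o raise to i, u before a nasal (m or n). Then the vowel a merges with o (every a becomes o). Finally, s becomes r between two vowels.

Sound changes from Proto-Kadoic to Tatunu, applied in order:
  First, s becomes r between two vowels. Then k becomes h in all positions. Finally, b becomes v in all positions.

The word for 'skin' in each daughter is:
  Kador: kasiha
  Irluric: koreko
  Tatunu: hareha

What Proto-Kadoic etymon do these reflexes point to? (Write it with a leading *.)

*kaseka

Position 3: Kador has s, Irluric has r, Tatunu has r. Taking the neighbouring segments as reconstructed: Kador s could go back to *t or *s; Irluric r could go back to *s or *r; Tatunu r could go back to *s or *r — the one source consistent with every daughter is *s.
Position 2: Kador has a, Irluric has o, Tatunu has a. Kador preserves a here (none of its changes turn any other segment into a), so the proto-segment is *a.
Position 4: Kador has i, Irluric has e, Tatunu has e. Irluric preserves e here (none of its changes turn any other segment into e), so the proto-segment is *e.
Verify the candidate proto-form against each daughter:
Kador: *kaseka
  kaseka (rule 1 does not apply)
  kaseka → kaseha   [intervocalic lenition]
  kaseha → kasiha   [vowel merger]
  kasiha (rule 4 does not apply)
  giving Kador kasiha.
Irluric: *kaseka
  kaseka (rule 1 does not apply)
  kaseka (rule 2 does not apply)
  kaseka → koseko   [vowel merger]
  koseko → koreko   [rhotacism]
  giving Irluric koreko.
Tatunu: *kaseka > kareka > hareha  (by rhotacism, unconditioned shift)
*kaseka is the unique common source.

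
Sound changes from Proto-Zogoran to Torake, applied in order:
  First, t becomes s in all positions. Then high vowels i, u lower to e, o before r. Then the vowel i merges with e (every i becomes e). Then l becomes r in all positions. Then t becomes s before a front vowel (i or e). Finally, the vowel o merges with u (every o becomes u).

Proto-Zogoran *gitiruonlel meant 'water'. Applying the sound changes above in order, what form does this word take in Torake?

Torake: start from *gitiruonlel.
  rule 1 (unconditioned shift): gitiruonlel → gisiruonlel
  rule 2 (pre-rhotic lowering): gisiruonlel → giseruonlel
  rule 3 (vowel merger): giseruonlel → geseruonlel
  rule 4 (unconditioned shift): geseruonlel → geseruonrer
  rule 5: no change — geseruonrer
  rule 6 (vowel merger): geseruonrer → geseruunrer
  ⇒ Torake geseruunrer

geseruunrer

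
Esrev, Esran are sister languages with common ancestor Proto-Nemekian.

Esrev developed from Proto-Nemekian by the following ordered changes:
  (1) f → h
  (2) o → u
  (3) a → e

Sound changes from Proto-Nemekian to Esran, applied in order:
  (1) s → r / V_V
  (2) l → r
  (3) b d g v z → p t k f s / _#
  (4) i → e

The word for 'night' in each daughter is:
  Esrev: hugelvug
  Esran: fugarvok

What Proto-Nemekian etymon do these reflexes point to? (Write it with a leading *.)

Position 8: Esrev has g, Esran has k. Esrev preserves g here (none of its changes turn any other segment into g), so the proto-segment is *g.
Position 1: Esrev has h, Esran has f. Taking the neighbouring segments as reconstructed: Esrev h could go back to *f or *h; Esran f can only go back to *f — the one source consistent with every daughter is *f.
Position 7: Esrev has u, Esran has o. Esran preserves o here (none of its changes turn any other segment into o), so the proto-segment is *o.
Continuing position by position gives *fugalvog; check it forward:
Esrev: *fugalvog > hugalvog > hugalvug > hugelvug  (by unconditioned shift, vowel merger, vowel merger)
Esran: *fugalvog > fugarvog > fugarvok  (by unconditioned shift, final devoicing)
No other proto-form is consistent with every reflex, so the reconstruction is *fugalvog.

*fugalvog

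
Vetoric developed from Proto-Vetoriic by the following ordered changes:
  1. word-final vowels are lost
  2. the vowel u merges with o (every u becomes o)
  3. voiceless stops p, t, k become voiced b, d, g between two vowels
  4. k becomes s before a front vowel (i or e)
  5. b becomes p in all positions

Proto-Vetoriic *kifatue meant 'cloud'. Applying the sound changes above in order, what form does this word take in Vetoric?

sifado

Vetoric: *kifatue > kifatu > kifato > kifado > sifado  (by apocope, vowel merger, intervocalic voicing, palatalisation)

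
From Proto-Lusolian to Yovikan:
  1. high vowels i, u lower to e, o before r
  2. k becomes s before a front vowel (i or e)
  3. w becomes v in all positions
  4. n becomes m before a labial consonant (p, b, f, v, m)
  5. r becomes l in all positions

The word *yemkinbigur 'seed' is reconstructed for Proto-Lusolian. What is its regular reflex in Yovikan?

yemsimbigol

Yovikan: start from *yemkinbigur.
  rule 1 (pre-rhotic lowering): yemkinbigur → yemkinbigor
  rule 2 (palatalisation): yemkinbigor → yemsinbigor
  rule 3: no change — yemsinbigor
  rule 4 (nasal place assimilation): yemsinbigor → yemsimbigor
  rule 5 (unconditioned shift): yemsimbigor → yemsimbigol
  ⇒ Yovikan yemsimbigol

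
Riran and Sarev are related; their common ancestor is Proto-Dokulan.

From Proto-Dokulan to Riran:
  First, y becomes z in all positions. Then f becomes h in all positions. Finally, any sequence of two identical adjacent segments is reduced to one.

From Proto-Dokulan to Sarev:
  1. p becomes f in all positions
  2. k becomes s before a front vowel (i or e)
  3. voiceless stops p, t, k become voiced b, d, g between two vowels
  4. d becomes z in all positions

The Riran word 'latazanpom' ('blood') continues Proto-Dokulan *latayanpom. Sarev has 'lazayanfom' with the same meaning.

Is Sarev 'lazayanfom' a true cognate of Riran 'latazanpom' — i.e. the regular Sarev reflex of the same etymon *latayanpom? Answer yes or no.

Derive the expected Sarev reflex of *latayanpom:
Sarev: *latayanpom > latayanfom > ladayanfom > lazayanfom  (by unconditioned shift, intervocalic voicing, unconditioned shift)
Sarev 'lazayanfom' matches the regular reflex exactly, so the pair is cognate.

yes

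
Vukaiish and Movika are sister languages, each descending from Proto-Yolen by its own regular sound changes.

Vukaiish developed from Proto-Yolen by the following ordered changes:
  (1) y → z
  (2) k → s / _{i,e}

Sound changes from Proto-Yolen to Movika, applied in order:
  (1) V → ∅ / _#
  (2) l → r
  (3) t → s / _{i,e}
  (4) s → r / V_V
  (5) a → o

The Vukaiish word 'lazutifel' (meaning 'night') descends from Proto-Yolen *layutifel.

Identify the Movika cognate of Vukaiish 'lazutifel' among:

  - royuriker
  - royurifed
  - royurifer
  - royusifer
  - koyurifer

royurifer

Movika: start from *layutifel.
  rule 1: no change — layutifel
  rule 2 (unconditioned shift): layutifel → rayutifer
  rule 3 (palatalisation): rayutifer → rayusifer
  rule 4 (rhotacism): rayusifer → rayurifer
  rule 5 (vowel merger): rayurifer → royurifer
  ⇒ Movika royurifer
Only 'royurifer' matches the regular Movika development of *layutifel.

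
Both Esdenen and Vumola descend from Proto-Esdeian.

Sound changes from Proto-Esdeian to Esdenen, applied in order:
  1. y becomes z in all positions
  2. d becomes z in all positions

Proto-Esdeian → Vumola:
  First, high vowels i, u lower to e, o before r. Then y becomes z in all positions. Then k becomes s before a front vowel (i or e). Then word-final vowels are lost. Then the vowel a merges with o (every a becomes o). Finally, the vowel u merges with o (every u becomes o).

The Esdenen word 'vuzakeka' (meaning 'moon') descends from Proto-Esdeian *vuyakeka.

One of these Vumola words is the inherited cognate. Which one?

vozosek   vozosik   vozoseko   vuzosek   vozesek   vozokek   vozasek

Vumola: *vuyakeka
  vuyakeka (rule 1 does not apply)
  vuyakeka → vuzakeka   [unconditioned shift]
  vuzakeka → vuzaseka   [palatalisation]
  vuzaseka → vuzasek   [apocope]
  vuzasek → vuzosek   [vowel merger]
  vuzosek → vozosek   [vowel merger]
  giving Vumola vozosek.
The other candidates each miss or misapply at least one Vumola change.

vozosek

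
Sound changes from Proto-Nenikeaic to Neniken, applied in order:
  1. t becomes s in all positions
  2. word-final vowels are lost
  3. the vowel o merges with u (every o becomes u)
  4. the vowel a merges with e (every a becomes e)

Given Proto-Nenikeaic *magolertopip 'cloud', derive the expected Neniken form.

Neniken: *magolertopip > magolersopip > magulersupip > megulersupip  (by unconditioned shift, vowel merger, vowel merger)

megulersupip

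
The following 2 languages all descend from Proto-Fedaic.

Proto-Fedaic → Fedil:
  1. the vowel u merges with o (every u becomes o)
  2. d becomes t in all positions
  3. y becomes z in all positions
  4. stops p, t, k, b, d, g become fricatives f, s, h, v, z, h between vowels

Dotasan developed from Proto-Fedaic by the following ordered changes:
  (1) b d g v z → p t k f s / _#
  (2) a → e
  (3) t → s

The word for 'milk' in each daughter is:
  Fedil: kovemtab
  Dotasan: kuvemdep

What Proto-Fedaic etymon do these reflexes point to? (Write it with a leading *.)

Position 6: Fedil has t, Dotasan has d. Dotasan preserves d here (none of its changes turn any other segment into d), so the proto-segment is *d.
Position 8: Fedil has b, Dotasan has p. Fedil preserves b here (none of its changes turn any other segment into b), so the proto-segment is *b.
This points to *kuvemdab. Verify forward in each daughter:
Fedil: start from *kuvemdab.
  rule 1 (vowel merger): kuvemdab → kovemdab
  rule 2 (unconditioned shift): kovemdab → kovemtab
  rule 3: no change — kovemtab
  rule 4: no change — kovemtab
  ⇒ Fedil kovemtab
Dotasan: *kuvemdab > kuvemdap > kuvemdep  (by final devoicing, vowel merger)
No other proto-form is consistent with every reflex, so the reconstruction is *kuvemdab.

*kuvemdab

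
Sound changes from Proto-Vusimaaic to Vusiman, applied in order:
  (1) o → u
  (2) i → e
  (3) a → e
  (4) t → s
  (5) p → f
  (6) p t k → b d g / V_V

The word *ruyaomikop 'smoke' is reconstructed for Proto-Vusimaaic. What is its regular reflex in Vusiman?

Vusiman: *ruyaomikop > ruyaumikup > ruyaumekup > ruyeumekup > ruyeumekuf > ruyeumeguf  (by vowel merger, vowel merger, vowel merger, unconditioned shift, intervocalic voicing)

ruyeumeguf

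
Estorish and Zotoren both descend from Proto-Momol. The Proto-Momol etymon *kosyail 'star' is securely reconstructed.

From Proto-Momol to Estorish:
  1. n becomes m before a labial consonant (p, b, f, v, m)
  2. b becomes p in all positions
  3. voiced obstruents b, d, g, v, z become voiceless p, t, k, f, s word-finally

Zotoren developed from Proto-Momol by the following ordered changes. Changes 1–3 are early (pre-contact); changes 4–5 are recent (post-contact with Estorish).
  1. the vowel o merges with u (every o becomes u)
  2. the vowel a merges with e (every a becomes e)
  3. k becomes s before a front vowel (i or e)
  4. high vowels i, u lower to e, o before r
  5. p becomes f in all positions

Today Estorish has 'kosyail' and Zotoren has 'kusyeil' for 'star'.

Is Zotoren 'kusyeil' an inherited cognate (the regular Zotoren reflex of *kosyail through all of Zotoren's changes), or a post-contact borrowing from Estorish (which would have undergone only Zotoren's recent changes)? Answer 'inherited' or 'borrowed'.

If inherited, *kosyail would pass through all of Zotoren's changes:
Zotoren: *kosyail
  kosyail → kusyail   [vowel merger]
  kusyail → kusyeil   [vowel merger]
  kusyeil (rule 3 does not apply)
  kusyeil (rule 4 does not apply)
  kusyeil (rule 5 does not apply)
  giving Zotoren kusyeil.
If borrowed from Estorish 'kosyail' after the early changes, it would undergo only the recent ones:
  rule 4 (pre-rhotic lowering): no change (kosyail)
  rule 5 (unconditioned shift): no change (kosyail)
  ⇒ as a loan: kosyail
Zotoren 'kusyeil' matches the inherited outcome exactly, so it is an inherited cognate, not a loan.

inherited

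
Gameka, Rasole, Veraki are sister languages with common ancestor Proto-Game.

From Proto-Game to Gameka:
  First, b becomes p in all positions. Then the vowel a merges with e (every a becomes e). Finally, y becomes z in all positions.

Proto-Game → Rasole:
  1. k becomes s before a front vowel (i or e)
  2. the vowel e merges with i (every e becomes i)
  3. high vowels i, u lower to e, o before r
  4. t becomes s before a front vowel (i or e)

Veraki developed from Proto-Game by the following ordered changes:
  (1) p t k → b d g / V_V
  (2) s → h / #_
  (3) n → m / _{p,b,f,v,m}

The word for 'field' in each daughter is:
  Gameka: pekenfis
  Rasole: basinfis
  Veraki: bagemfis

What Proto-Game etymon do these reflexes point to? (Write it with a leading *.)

Position 5: Gameka has n, Rasole has n, Veraki has m. Gameka preserves n here (none of its changes turn any other segment into n), so the proto-segment is *n.
Position 2: Gameka has e, Rasole has a, Veraki has a. Rasole preserves a here (none of its changes turn any other segment into a), so the proto-segment is *a.
Continuing position by position gives *bakenfis; check it forward:
Gameka: *bakenfis > pakenfis > pekenfis  (by unconditioned shift, vowel merger)
Rasole: start from *bakenfis.
  rule 1 (palatalisation): bakenfis → basenfis
  rule 2 (vowel merger): basenfis → basinfis
  rule 3: no change — basinfis
  rule 4: no change — basinfis
  ⇒ Rasole basinfis
Veraki: *bakenfis
  bakenfis → bagenfis   [intervocalic voicing]
  bagenfis (rule 2 does not apply)
  bagenfis → bagemfis   [nasal place assimilation]
  giving Veraki bagemfis.
No other proto-form is consistent with every reflex, so the reconstruction is *bakenfis.

*bakenfis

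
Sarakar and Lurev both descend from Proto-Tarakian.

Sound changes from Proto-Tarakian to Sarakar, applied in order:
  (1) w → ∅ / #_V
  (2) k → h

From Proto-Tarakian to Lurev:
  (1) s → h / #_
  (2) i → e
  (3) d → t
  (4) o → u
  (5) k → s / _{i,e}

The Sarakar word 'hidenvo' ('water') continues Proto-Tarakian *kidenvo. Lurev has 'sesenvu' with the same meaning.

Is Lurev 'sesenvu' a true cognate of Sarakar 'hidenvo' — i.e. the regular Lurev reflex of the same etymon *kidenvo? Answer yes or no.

Derive the expected Lurev reflex of *kidenvo:
Lurev: *kidenvo > kedenvo > ketenvo > ketenvu > setenvu  (by vowel merger, unconditioned shift, vowel merger, palatalisation)
The regular Lurev reflex would be 'setenvu', but the attested form is 'sesenvu'. The correspondence is irregular, so they are not cognates (the Lurev form has a different source).

no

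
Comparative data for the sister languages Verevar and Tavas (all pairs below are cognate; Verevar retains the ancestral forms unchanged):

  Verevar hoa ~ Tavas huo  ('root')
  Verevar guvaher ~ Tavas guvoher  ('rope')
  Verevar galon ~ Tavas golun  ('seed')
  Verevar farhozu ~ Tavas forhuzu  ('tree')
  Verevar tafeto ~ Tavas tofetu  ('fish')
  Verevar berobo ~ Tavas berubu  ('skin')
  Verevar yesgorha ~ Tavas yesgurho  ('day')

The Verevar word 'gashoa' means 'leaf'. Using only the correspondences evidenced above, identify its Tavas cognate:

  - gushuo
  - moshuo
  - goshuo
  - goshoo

goshuo

guvaher ~ guvoher, galon ~ golun — Verevar a corresponds to Tavas o after a consonant, before a consonant other than r, m, n, p, b, f, v.
hoa ~ huo — Verevar o corresponds to Tavas u after a consonant, before a back vowel.
hoa ~ huo — Verevar a corresponds to Tavas o word-finally.
Applying these to Verevar 'gashoa':
  gashoa → goshoa   (a→o after a consonant, before a consonant other than r, m, n, p, b, f, v)
  goshoa → goshua   (o→u after a consonant, before a back vowel)
  goshua → goshuo   (a→o word-finally)
So the Tavas cognate is 'goshuo'.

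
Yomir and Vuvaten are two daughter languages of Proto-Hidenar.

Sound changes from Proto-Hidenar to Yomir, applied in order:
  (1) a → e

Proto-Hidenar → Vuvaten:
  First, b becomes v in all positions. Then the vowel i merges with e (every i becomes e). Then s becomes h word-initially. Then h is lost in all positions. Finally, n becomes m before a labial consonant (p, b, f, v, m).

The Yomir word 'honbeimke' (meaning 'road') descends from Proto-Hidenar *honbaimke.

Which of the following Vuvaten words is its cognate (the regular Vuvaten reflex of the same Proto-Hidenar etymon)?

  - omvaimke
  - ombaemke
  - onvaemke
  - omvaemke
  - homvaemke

omvaemke

Vuvaten: *honbaimke > honvaimke > honvaemke > onvaemke > omvaemke  (by unconditioned shift, vowel merger, h-loss, nasal place assimilation)
Among the options, 'omvaemke' alone shows every Vuvaten change applied in order.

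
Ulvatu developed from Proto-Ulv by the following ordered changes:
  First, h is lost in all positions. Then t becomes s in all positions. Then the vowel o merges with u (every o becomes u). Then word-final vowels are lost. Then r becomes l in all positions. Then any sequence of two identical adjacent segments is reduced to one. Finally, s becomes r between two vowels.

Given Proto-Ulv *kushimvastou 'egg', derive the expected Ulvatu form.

Ulvatu: start from *kushimvastou.
  rule 1 (h-loss): kushimvastou → kusimvastou
  rule 2 (unconditioned shift): kusimvastou → kusimvassou
  rule 3 (vowel merger): kusimvassou → kusimvassuu
  rule 4 (apocope): kusimvassuu → kusimvassu
  rule 5: no change — kusimvassu
  rule 6 (degemination): kusimvassu → kusimvasu
  rule 7 (rhotacism): kusimvasu → kurimvaru
  ⇒ Ulvatu kurimvaru

kurimvaru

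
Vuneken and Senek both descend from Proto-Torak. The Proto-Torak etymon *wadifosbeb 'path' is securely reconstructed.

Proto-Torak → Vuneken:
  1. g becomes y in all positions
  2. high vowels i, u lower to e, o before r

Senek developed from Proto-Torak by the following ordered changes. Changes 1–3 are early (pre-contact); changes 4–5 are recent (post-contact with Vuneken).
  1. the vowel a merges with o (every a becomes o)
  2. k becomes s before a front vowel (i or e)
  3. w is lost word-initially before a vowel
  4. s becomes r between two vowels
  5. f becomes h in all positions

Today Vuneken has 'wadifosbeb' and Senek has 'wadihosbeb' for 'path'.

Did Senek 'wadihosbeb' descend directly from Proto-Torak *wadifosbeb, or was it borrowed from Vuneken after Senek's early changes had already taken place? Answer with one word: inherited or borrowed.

borrowed

If inherited, *wadifosbeb would pass through all of Senek's changes:
Senek: start from *wadifosbeb.
  rule 1 (vowel merger): wadifosbeb → wodifosbeb
  rule 2: no change — wodifosbeb
  rule 3 (glide loss): wodifosbeb → odifosbeb
  rule 4: no change — odifosbeb
  rule 5 (unconditioned shift): odifosbeb → odihosbeb
  ⇒ Senek odihosbeb
If borrowed from Vuneken 'wadifosbeb' after the early changes, it would undergo only the recent ones:
  rule 4 (rhotacism): no change (wadifosbeb)
  rule 5 (unconditioned shift): wadifosbeb → wadihosbeb
  ⇒ as a loan: wadihosbeb
Senek 'wadihosbeb' matches the loan outcome 'wadihosbeb', not the inherited 'odihosbeb' — it skipped the early Senek changes, so it was borrowed from Vuneken.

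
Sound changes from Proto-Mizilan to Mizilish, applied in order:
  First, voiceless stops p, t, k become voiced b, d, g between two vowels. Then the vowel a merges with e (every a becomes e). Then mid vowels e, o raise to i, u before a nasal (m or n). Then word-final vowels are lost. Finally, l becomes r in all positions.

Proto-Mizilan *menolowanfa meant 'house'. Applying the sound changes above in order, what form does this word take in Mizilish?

minorowinf

Mizilish: *menolowanfa
  menolowanfa (rule 1 does not apply)
  menolowanfa → menolowenfe   [vowel merger]
  menolowenfe → minolowinfe   [pre-nasal raising]
  minolowinfe → minolowinf   [apocope]
  minolowinf → minorowinf   [unconditioned shift]
  giving Mizilish minorowinf.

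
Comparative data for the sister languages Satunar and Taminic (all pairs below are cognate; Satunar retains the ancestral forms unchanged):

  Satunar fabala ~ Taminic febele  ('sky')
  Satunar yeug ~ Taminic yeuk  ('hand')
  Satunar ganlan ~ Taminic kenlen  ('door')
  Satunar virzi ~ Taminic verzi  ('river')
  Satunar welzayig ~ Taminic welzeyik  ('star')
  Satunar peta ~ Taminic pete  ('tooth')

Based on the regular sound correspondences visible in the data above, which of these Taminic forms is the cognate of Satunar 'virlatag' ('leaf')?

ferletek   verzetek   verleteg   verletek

virzi ~ verzi — Satunar i corresponds to Taminic e after a consonant, before r.
fabala ~ febele, welzayig ~ welzeyik — Satunar a corresponds to Taminic e after a consonant, before a consonant other than r, m, n, p, b, f, v.
yeug ~ yeuk, welzayig ~ welzeyik — Satunar g corresponds to Taminic k word-finally.
Applying these to Satunar 'virlatag':
  virlatag → verlatag   (i→e after a consonant, before r)
  verlatag → verletag   (a→e after a consonant, before a consonant other than r, m, n, p, b, f, v)
  verletag → verleteg   (a→e after a consonant, before a consonant other than r, m, n, p, b, f, v)
  verleteg → verletek   (g→k word-finally)
So the Taminic cognate is 'verletek'.

verletek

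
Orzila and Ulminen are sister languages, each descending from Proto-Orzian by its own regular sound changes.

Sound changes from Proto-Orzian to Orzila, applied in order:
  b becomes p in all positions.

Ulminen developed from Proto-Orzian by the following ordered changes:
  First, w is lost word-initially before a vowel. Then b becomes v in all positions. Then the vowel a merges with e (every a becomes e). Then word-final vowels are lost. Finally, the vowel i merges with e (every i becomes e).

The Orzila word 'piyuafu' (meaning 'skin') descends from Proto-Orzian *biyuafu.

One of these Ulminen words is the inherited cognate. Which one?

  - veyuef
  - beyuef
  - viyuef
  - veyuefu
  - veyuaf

veyuef

Ulminen: start from *biyuafu.
  rule 1: no change — biyuafu
  rule 2 (unconditioned shift): biyuafu → viyuafu
  rule 3 (vowel merger): viyuafu → viyuefu
  rule 4 (apocope): viyuefu → viyuef
  rule 5 (vowel merger): viyuef → veyuef
  ⇒ Ulminen veyuef
The other candidates each miss or misapply at least one Ulminen change.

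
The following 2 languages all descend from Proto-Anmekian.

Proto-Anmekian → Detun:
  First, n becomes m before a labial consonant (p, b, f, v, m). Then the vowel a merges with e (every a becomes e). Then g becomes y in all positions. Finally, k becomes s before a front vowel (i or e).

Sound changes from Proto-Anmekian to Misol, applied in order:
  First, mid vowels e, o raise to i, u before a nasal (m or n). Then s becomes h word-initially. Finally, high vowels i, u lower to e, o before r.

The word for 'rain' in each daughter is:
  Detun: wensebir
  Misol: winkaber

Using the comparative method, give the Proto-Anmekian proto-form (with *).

Position 5: Detun has e, Misol has a. Misol preserves a here (none of its changes turn any other segment into a), so the proto-segment is *a.
Position 7: Detun has i, Misol has e. Detun preserves i here (none of its changes turn any other segment into i), so the proto-segment is *i.
Position 4: Detun has s, Misol has k. Misol preserves k here (none of its changes turn any other segment into k), so the proto-segment is *k.
Continuing position by position gives *wenkabir; check it forward:
Detun: *wenkabir > wenkebir > wensebir  (by vowel merger, palatalisation)
Misol: *wenkabir > winkabir > winkaber  (by pre-nasal raising, pre-rhotic lowering)
Only *wenkabir yields all of Detun wensebir, Misol winkaber.

*wenkabir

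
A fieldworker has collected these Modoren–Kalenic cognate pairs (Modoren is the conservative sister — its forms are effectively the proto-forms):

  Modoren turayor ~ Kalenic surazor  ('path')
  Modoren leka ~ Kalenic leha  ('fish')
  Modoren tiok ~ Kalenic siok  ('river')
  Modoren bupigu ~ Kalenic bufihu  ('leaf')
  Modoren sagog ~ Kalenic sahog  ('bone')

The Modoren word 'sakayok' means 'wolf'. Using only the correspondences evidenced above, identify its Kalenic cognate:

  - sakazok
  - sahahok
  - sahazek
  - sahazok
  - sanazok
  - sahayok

sahazok

leka ~ leha — Modoren k corresponds to Kalenic h between vowels (before a back vowel).
turayor ~ surazor — Modoren y corresponds to Kalenic z between vowels (before a back vowel).
Applying these to Modoren 'sakayok':
  sakayok → sahayok   (k→h between vowels (before a back vowel))
  sahayok → sahazok   (y→z between vowels (before a back vowel))
So the Kalenic cognate is 'sahazok'.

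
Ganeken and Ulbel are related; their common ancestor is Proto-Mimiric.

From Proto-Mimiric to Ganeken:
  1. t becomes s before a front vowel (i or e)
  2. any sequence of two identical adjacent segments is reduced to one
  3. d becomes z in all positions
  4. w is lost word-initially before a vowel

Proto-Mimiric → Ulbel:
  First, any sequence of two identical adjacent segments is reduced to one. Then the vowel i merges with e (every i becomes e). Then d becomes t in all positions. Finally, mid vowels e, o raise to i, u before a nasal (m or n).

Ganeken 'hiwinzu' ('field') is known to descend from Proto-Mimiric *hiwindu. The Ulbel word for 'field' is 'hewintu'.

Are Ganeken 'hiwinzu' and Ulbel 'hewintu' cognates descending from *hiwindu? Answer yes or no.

Derive the expected Ulbel reflex of *hiwindu:
Ulbel: start from *hiwindu.
  rule 1: no change — hiwindu
  rule 2 (vowel merger): hiwindu → hewendu
  rule 3 (unconditioned shift): hewendu → hewentu
  rule 4 (pre-nasal raising): hewentu → hewintu
  ⇒ Ulbel hewintu
Ulbel 'hewintu' matches the regular reflex exactly, so the pair is cognate.

yes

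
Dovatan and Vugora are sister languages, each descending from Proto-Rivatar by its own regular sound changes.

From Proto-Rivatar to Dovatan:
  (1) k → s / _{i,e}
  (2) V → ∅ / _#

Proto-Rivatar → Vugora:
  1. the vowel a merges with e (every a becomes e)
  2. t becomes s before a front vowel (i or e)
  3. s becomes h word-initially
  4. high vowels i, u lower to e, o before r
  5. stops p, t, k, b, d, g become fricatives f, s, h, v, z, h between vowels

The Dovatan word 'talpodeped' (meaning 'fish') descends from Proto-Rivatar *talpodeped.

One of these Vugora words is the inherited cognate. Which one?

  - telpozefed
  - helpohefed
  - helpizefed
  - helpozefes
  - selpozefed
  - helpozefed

Vugora: *talpodeped > telpodeped > selpodeped > helpodeped > helpozefed  (by vowel merger, palatalisation, debuccalisation, intervocalic lenition)
The other candidates each miss or misapply at least one Vugora change.

helpozefed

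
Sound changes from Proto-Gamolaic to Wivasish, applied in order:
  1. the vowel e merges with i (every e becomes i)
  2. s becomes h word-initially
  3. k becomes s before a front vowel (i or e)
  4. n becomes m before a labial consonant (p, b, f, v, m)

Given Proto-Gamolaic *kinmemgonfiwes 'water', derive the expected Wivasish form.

Wivasish: *kinmemgonfiwes
  kinmemgonfiwes → kinmimgonfiwis   [vowel merger]
  kinmimgonfiwis (rule 2 does not apply)
  kinmimgonfiwis → sinmimgonfiwis   [palatalisation]
  sinmimgonfiwis → simmimgomfiwis   [nasal place assimilation]
  giving Wivasish simmimgomfiwis.

simmimgomfiwis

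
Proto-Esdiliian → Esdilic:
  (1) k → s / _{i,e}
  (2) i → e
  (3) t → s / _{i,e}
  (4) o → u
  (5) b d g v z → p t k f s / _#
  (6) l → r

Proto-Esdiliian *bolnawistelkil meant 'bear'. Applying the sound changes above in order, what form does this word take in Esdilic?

Esdilic: *bolnawistelkil
  bolnawistelkil → bolnawistelsil   [palatalisation]
  bolnawistelsil → bolnawestelsel   [vowel merger]
  bolnawestelsel → bolnawesselsel   [palatalisation]
  bolnawesselsel → bulnawesselsel   [vowel merger]
  bulnawesselsel (rule 5 does not apply)
  bulnawesselsel → burnawesserser   [unconditioned shift]
  giving Esdilic burnawesserser.

burnawesserser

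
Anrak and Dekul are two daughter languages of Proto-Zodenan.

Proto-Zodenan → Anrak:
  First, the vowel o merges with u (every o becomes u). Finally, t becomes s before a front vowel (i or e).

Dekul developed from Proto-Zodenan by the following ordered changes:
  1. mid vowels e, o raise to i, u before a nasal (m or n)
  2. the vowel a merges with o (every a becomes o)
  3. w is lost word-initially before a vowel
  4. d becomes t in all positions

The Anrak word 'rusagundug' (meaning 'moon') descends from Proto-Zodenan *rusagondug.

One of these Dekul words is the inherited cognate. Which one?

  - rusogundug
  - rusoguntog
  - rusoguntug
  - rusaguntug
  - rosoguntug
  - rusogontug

rusoguntug

Dekul: *rusagondug > rusagundug > rusogundug > rusoguntug  (by pre-nasal raising, vowel merger, unconditioned shift)
The other candidates each miss or misapply at least one Dekul change.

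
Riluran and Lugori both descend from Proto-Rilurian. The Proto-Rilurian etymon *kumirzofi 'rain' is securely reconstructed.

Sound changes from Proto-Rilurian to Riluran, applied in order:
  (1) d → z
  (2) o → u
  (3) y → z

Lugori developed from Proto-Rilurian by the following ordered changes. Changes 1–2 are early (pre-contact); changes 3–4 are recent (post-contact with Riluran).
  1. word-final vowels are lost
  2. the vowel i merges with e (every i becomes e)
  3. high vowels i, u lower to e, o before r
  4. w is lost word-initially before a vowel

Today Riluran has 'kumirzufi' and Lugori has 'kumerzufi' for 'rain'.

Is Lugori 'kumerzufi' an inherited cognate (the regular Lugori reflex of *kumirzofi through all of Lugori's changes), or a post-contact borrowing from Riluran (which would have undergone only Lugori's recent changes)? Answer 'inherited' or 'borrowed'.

If inherited, *kumirzofi would pass through all of Lugori's changes:
Lugori: *kumirzofi > kumirzof > kumerzof  (by apocope, vowel merger)
If borrowed from Riluran 'kumirzufi' after the early changes, it would undergo only the recent ones:
  rule 3 (pre-rhotic lowering): kumirzufi → kumerzufi
  rule 4 (glide loss): no change (kumerzufi)
  ⇒ as a loan: kumerzufi
Lugori 'kumerzufi' matches the loan outcome 'kumerzufi', not the inherited 'kumerzof' — it skipped the early Lugori changes, so it was borrowed from Riluran.

borrowed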